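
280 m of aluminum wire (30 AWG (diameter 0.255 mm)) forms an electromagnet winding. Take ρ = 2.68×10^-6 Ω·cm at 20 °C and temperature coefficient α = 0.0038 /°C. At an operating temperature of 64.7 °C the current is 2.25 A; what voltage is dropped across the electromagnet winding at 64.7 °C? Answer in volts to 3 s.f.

ρ = 2.68×10^-6 Ω·cm = 2.68×10^-8 Ω·m
A = π(0.255/2 mm)² = π(1.2750e-04 m)² = 5.107e-08 m²
R₍20₎ = ρL/A = (2.68×10^-8)(280)/(5.107e-08) = 146.9 Ω
R₍64.7₎ = R₍20₎(1 + αΔT) = 146.9 × (1 + 0.0038×44.7) = 171.9 Ω
V = IR = 2.25 × 171.9 = 387 V

387 V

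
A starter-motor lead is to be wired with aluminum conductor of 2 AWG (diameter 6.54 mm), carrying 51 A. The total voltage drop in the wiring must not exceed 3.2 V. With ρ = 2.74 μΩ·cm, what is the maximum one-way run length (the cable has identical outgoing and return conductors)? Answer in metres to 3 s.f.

ρ = 2.74 μΩ·cm = 2.74×10^-8 Ω·m
A = π(6.54/2 mm)² = π(3.2700e-03 m)² = 3.359e-05 m²
L_max = V_max·A/(2·ρI) = (3.2)(3.359e-05)/(2×2.74×10^-8×51) = 38.5 m

38.5 m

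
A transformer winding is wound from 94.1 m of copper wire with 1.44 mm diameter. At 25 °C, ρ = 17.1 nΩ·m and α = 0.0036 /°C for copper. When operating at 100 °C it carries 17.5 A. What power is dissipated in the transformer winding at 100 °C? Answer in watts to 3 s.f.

ρ = 17.1 nΩ·m = 1.71×10^-8 Ω·m
A = π(d/2)² = π(7.2000e-04 m)² = 1.629e-06 m²
R₍25₎ = ρL/A = (1.71×10^-8)(94.1)/(1.629e-06) = 0.988 Ω
R₍100₎ = R₍25₎(1 + αΔT) = 0.988 × (1 + 0.0036×75) = 1.255 Ω
P = I²R = (17.5)² × 1.255 = 384 W

384 W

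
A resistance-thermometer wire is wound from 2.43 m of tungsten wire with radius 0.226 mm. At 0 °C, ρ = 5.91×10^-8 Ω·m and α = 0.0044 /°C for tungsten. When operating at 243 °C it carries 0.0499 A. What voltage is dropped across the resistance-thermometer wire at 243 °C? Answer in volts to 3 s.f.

A = πr² = π(2.2600e-04 m)² = 1.605e-07 m²
R₍0₎ = ρL/A = (5.91×10^-8)(2.43)/(1.605e-07) = 0.895 Ω
R₍243₎ = R₍0₎(1 + αΔT) = 0.895 × (1 + 0.0044×243) = 1.852 Ω
V = IR = 0.0499 × 1.852 = 0.0924 V

0.0924 V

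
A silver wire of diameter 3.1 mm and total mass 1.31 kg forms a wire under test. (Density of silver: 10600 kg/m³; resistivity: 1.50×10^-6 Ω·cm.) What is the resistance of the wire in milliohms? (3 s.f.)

ρ = 1.50×10^-6 Ω·cm = 1.50×10^-8 Ω·m
A = π(d/2)² = π(1.5500e-03 m)² = 7.5477e-06 m²
L = m/(density·A) = 1.31/(10600×7.5477e-06) = 16.37 m
R = ρL/A = (1.50×10^-8)(16.37)/(7.5477e-06) = 32.5 mΩ

32.5 mΩ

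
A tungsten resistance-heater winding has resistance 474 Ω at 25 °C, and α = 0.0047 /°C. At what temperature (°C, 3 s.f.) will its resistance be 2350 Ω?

867 °C

R = R₀(1 + α(T − T₀)) ⇒ T = T₀ + (R/R₀ − 1)/α
T = 25 + (2350/474 − 1)/0.0047 = 25 + (3.958)/0.0047 = 867 °C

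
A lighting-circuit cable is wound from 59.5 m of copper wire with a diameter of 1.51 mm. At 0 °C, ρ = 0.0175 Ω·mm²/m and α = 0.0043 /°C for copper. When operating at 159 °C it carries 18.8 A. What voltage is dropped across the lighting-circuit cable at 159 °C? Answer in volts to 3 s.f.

18.4 V

ρ = 0.0175 Ω·mm²/m = 1.75×10^-8 Ω·m
A = π(d/2)² = π(7.5500e-04 m)² = 1.791e-06 m²
R₍0₎ = ρL/A = (1.75×10^-8)(59.5)/(1.791e-06) = 0.5814 Ω
R₍159₎ = R₍0₎(1 + αΔT) = 0.5814 × (1 + 0.0043×159) = 0.979 Ω
V = IR = 18.8 × 0.979 = 18.4 V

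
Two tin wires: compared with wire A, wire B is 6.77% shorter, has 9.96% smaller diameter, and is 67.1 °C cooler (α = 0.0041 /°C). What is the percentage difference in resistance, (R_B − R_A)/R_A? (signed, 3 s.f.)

-16.6%

R ∝ ρL/d² with ρ ∝ (1+αΔT), so R_B/R_A = (1 − 6.77/100) × (1 − 9.96/100)⁻² × (1 − 0.0041×67.1)
= 0.9323 × 1.234 × 0.7249 = 0.8336
(R_B − R_A)/R_A = 0.8336 − 1 = -16.6%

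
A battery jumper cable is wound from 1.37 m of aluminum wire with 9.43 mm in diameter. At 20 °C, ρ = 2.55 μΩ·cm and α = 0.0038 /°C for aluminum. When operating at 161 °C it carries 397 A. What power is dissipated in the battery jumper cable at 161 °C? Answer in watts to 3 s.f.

ρ = 2.55 μΩ·cm = 2.55×10^-8 Ω·m
A = π(d/2)² = π(4.7150e-03 m)² = 6.984e-05 m²
R₍20₎ = ρL/A = (2.55×10^-8)(1.37)/(6.984e-05) = 5.002×10^-4 Ω
R₍161₎ = R₍20₎(1 + αΔT) = 5.002×10^-4 × (1 + 0.0038×141) = 7.682×10^-4 Ω
P = I²R = (397)² × 7.682×10^-4 = 121 W

121 W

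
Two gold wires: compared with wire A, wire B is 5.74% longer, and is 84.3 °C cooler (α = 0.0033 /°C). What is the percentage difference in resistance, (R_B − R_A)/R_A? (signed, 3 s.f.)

R ∝ ρL/d² with ρ ∝ (1+αΔT), so R_B/R_A = (1 + 5.74/100) × (1 − 0.0033×84.3)
= 1.057 × 0.7218 = 0.7632
(R_B − R_A)/R_A = 0.7632 − 1 = -23.7%

-23.7%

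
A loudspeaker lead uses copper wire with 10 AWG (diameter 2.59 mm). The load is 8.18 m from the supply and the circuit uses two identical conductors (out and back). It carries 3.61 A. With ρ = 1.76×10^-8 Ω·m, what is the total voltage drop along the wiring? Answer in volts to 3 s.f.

0.197 V

A = π(2.59/2 mm)² = π(1.2950e-03 m)² = 5.269e-06 m²
Total conductor length (both ways) L = 2 × 8.18 = 16.36 m
R = ρL/A = (1.76×10^-8)(16.36)/(5.269e-06) = 0.05465 Ω
V = IR = 3.61 × 0.05465 = 0.197 V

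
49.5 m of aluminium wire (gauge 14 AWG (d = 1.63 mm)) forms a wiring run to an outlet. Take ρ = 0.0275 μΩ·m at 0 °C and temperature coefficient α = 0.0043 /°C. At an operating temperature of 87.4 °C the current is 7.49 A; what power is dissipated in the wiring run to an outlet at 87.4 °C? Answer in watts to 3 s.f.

50.3 W

ρ = 0.0275 μΩ·m = 2.75×10^-8 Ω·m
A = π(1.63/2 mm)² = π(8.1500e-04 m)² = 2.087e-06 m²
R₍0₎ = ρL/A = (2.75×10^-8)(49.5)/(2.087e-06) = 0.6523 Ω
R₍87.4₎ = R₍0₎(1 + αΔT) = 0.6523 × (1 + 0.0043×87.4) = 0.8975 Ω
P = I²R = (7.49)² × 0.8975 = 50.3 W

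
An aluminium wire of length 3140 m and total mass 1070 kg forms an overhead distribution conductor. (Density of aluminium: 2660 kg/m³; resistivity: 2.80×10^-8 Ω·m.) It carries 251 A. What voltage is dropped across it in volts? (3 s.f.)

A = m/(density·L) = 1070/(2660×3140) = 1.2811e-04 m²
R = ρL/A = (2.80×10^-8)(3140)/(1.2811e-04) = 0.6863 Ω
V = IR = 251 × 0.6863 = 172 V

172 V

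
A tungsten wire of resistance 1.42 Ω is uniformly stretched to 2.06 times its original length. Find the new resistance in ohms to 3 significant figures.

Volume constant ⇒ A' = A/k with k = 2.06. R' = ρ(kL)/(A/k) = k²R.
R' = 4.244 × 1.42 = 6.03 Ω

6.03 Ω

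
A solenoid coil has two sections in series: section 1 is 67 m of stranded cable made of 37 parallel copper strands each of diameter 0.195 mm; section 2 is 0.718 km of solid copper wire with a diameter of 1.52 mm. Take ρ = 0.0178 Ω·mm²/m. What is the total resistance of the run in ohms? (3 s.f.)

ρ = 0.0178 Ω·mm²/m = 1.78×10^-8 Ω·m
Section 1: A_strand = π(9.7500e-05)² = 2.986e-08 m²; R₁ = ρL/(N·A_s) = (1.78×10^-8)(67)/(37×2.986e-08) = 1.079 Ω
Section 2: A = π(d/2)² = π(7.6000e-04 m)² = 1.815e-06 m²
R₂ = (1.78×10^-8)(718)/(1.815e-06) = 7.043 Ω
R = R₁ + R₂ = 8.12 Ω

8.12 Ω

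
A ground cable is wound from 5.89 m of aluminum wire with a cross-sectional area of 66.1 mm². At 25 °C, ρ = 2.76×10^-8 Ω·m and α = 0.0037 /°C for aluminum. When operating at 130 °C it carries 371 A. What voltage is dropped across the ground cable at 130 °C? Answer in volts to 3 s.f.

A = 66.1 mm² = 6.610e-05 m²
R₍25₎ = ρL/A = (2.76×10^-8)(5.89)/(6.610e-05) = 0.002459 Ω
R₍130₎ = R₍25₎(1 + αΔT) = 0.002459 × (1 + 0.0037×105) = 0.003415 Ω
V = IR = 371 × 0.003415 = 1.27 V

1.27 V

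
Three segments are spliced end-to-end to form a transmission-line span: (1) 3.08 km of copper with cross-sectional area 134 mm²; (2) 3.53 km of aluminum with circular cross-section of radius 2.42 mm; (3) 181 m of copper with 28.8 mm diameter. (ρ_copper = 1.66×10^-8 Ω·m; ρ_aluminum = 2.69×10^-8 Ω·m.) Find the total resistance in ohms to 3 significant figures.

5.55 Ω

Seg 1: A = 134 mm² = 1.340e-04 m²
R_1 = (1.66×10^-8)(3080)/(1.340e-04) = 0.3816 Ω
Seg 2: A = πr² = π(2.4200e-03 m)² = 1.840e-05 m²
R_2 = (2.69×10^-8)(3530)/(1.840e-05) = 5.161 Ω
Seg 3: A = π(d/2)² = π(1.4400e-02 m)² = 6.514e-04 m²
R_3 = (1.66×10^-8)(181)/(6.514e-04) = 0.004612 Ω
R_total = R_1 + R_2 + R_3 = 5.55 Ω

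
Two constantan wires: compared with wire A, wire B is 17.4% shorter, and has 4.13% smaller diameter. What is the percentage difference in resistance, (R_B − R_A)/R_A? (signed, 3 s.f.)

-10.1%

R ∝ L/d², so R_B/R_A = (1 − 17.4/100) × (1 − 4.13/100)⁻²
= 0.826 × 1.088 = 0.8987
(R_B − R_A)/R_A = 0.8987 − 1 = -10.1%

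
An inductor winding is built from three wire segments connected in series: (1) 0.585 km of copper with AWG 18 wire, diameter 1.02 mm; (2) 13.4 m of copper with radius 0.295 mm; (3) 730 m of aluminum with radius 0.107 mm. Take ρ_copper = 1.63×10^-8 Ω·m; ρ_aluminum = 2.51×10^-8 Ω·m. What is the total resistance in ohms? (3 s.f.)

Seg 1: A = π(1.02/2 mm)² = π(5.1000e-04 m)² = 8.171e-07 m²
R_1 = (1.63×10^-8)(585)/(8.171e-07) = 11.67 Ω
Seg 2: A = πr² = π(2.9500e-04 m)² = 2.734e-07 m²
R_2 = (1.63×10^-8)(13.4)/(2.734e-07) = 0.7989 Ω
Seg 3: A = πr² = π(1.0700e-04 m)² = 3.597e-08 m²
R_3 = (2.51×10^-8)(730)/(3.597e-08) = 509.4 Ω
R_total = R_1 + R_2 + R_3 = 522 Ω

522 Ω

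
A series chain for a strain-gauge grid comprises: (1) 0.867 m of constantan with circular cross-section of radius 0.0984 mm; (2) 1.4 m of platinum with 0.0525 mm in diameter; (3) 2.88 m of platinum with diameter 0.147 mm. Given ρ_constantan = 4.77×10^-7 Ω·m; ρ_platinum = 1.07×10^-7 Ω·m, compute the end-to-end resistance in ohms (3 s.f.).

Seg 1: A = πr² = π(9.8400e-05 m)² = 3.042e-08 m²
R_1 = (4.77×10^-7)(0.867)/(3.042e-08) = 13.6 Ω
Seg 2: A = π(d/2)² = π(2.6250e-05 m)² = 2.165e-09 m²
R_2 = (1.07×10^-7)(1.4)/(2.165e-09) = 69.2 Ω
Seg 3: A = π(d/2)² = π(7.3500e-05 m)² = 1.697e-08 m²
R_3 = (1.07×10^-7)(2.88)/(1.697e-08) = 18.16 Ω
R_total = R_1 + R_2 + R_3 = 101 Ω

101 Ω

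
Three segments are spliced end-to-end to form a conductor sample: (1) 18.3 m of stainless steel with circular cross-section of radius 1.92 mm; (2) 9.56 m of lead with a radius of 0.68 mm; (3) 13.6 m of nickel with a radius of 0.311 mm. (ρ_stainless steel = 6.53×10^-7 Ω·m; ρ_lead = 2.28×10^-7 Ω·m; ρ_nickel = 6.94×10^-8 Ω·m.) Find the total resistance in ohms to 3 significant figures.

5.64 Ω

Seg 1: A = πr² = π(1.9200e-03 m)² = 1.158e-05 m²
R_1 = (6.53×10^-7)(18.3)/(1.158e-05) = 1.032 Ω
Seg 2: A = πr² = π(6.8000e-04 m)² = 1.453e-06 m²
R_2 = (2.28×10^-7)(9.56)/(1.453e-06) = 1.5 Ω
Seg 3: A = πr² = π(3.1100e-04 m)² = 3.039e-07 m²
R_3 = (6.94×10^-8)(13.6)/(3.039e-07) = 3.106 Ω
R_total = R_1 + R_2 + R_3 = 5.64 Ω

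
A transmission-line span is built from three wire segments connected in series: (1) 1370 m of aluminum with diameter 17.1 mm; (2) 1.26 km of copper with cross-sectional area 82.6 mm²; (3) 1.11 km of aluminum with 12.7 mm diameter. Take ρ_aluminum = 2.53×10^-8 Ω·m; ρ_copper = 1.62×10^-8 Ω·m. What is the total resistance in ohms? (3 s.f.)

0.620 Ω

Seg 1: A = π(d/2)² = π(8.5500e-03 m)² = 2.297e-04 m²
R_1 = (2.53×10^-8)(1370)/(2.297e-04) = 0.1509 Ω
Seg 2: A = 82.6 mm² = 8.260e-05 m²
R_2 = (1.62×10^-8)(1260)/(8.260e-05) = 0.2471 Ω
Seg 3: A = π(d/2)² = π(6.3500e-03 m)² = 1.267e-04 m²
R_3 = (2.53×10^-8)(1110)/(1.267e-04) = 0.2217 Ω
R_total = R_1 + R_2 + R_3 = 0.620 Ω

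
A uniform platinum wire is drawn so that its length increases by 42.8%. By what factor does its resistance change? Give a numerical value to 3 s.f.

k = 1 + 42.8/100 = 1.428; volume constant ⇒ A' = A/k, so R' = k²R.
Factor = 2.04

2.04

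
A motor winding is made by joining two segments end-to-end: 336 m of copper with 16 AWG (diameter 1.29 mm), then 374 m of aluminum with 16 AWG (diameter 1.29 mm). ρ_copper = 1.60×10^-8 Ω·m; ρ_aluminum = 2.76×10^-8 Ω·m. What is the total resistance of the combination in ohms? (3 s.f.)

12.0 Ω

Segment 1: A = π(1.29/2 mm)² = π(6.4500e-04 m)² = 1.307e-06 m²
R₁ = ρL/A = (1.60×10^-8)(336)/(1.307e-06) = 4.113 Ω
R₂ = (2.76×10^-8)(374)/(1.307e-06) = 7.898 Ω
R = R₁ + R₂ = 12.0 Ω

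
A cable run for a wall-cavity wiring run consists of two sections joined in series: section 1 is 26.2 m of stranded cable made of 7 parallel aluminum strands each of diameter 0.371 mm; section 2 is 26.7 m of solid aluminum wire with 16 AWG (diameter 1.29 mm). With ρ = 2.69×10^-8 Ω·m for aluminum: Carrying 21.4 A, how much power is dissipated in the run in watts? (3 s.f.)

678 W

Section 1: A_strand = π(1.8550e-04)² = 1.081e-07 m²; R₁ = ρL/(N·A_s) = (2.69×10^-8)(26.2)/(7×1.081e-07) = 0.9314 Ω
Section 2: A = π(1.29/2 mm)² = π(6.4500e-04 m)² = 1.307e-06 m²
R₂ = (2.69×10^-8)(26.7)/(1.307e-06) = 0.5495 Ω
R = R₁ + R₂ = 1.481 Ω
P = I²R = (21.4)² × 1.481 = 678 W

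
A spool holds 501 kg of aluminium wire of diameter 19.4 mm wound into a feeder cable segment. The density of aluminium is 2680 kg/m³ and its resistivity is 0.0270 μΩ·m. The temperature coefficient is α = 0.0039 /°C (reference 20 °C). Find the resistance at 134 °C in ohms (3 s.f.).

ρ = 0.0270 μΩ·m = 2.70×10^-8 Ω·m
A = π(d/2)² = π(9.7000e-03 m)² = 2.9559e-04 m²
L = m/(density·A) = 501/(2680×2.9559e-04) = 632.4 m
R = ρL/A = (2.70×10^-8)(632.4)/(2.9559e-04) = 0.05777 Ω
R(134 °C) = 0.05777 × (1 + 0.0039×114) = 0.0835 Ω

0.0835 Ω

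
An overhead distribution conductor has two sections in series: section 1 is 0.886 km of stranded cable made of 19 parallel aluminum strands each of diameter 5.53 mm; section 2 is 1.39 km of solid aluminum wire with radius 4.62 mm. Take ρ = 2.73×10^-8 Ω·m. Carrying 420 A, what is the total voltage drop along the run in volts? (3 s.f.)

260 V

Section 1: A_strand = π(2.7650e-03)² = 2.402e-05 m²; R₁ = ρL/(N·A_s) = (2.73×10^-8)(886)/(19×2.402e-05) = 0.053 Ω
Section 2: A = πr² = π(4.6200e-03 m)² = 6.706e-05 m²
R₂ = (2.73×10^-8)(1390)/(6.706e-05) = 0.5659 Ω
R = R₁ + R₂ = 0.6189 Ω
V = IR = 420 × 0.6189 = 260 V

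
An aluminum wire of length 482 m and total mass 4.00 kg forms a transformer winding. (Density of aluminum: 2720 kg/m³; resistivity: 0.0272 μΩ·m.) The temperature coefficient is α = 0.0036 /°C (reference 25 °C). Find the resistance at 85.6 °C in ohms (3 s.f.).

5.23 Ω

ρ = 0.0272 μΩ·m = 2.72×10^-8 Ω·m
A = m/(density·L) = 4/(2720×482) = 3.0510e-06 m²
R = ρL/A = (2.72×10^-8)(482)/(3.0510e-06) = 4.297 Ω
R(85.6 °C) = 4.297 × (1 + 0.0036×60.6) = 5.23 Ω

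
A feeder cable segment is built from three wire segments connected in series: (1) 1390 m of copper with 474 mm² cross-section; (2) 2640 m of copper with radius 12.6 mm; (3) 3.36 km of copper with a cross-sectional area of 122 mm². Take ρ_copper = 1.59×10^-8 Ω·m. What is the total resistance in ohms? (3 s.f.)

Seg 1: A = 474 mm² = 4.740e-04 m²
R_1 = (1.59×10^-8)(1390)/(4.740e-04) = 0.04663 Ω
Seg 2: A = πr² = π(1.2600e-02 m)² = 4.988e-04 m²
R_2 = (1.59×10^-8)(2640)/(4.988e-04) = 0.08416 Ω
Seg 3: A = 122 mm² = 1.220e-04 m²
R_3 = (1.59×10^-8)(3360)/(1.220e-04) = 0.4379 Ω
R_total = R_1 + R_2 + R_3 = 0.569 Ω

0.569 Ω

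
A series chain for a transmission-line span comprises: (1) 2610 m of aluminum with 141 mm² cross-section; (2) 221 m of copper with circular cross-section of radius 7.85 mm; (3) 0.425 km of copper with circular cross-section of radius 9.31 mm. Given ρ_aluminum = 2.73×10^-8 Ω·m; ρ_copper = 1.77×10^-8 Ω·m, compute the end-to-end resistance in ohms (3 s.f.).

Seg 1: A = 141 mm² = 1.410e-04 m²
R_1 = (2.73×10^-8)(2610)/(1.410e-04) = 0.5053 Ω
Seg 2: A = πr² = π(7.8500e-03 m)² = 1.936e-04 m²
R_2 = (1.77×10^-8)(221)/(1.936e-04) = 0.02021 Ω
Seg 3: A = πr² = π(9.3100e-03 m)² = 2.723e-04 m²
R_3 = (1.77×10^-8)(425)/(2.723e-04) = 0.02763 Ω
R_total = R_1 + R_2 + R_3 = 0.553 Ω

0.553 Ω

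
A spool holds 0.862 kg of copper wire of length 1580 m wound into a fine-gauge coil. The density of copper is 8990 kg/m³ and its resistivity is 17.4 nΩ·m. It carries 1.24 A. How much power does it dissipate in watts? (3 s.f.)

697 W

ρ = 17.4 nΩ·m = 1.74×10^-8 Ω·m
A = m/(density·L) = 0.862/(8990×1580) = 6.0686e-08 m²
R = ρL/A = (1.74×10^-8)(1580)/(6.0686e-08) = 453 Ω
P = I²R = (1.24)² × 453 = 697 W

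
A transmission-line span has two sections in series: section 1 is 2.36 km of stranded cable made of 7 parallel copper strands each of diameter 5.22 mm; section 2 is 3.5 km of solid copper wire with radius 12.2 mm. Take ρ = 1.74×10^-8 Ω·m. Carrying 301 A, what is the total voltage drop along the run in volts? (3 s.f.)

122 V

Section 1: A_strand = π(2.6100e-03)² = 2.140e-05 m²; R₁ = ρL/(N·A_s) = (1.74×10^-8)(2360)/(7×2.140e-05) = 0.2741 Ω
Section 2: A = πr² = π(1.2200e-02 m)² = 4.676e-04 m²
R₂ = (1.74×10^-8)(3500)/(4.676e-04) = 0.1302 Ω
R = R₁ + R₂ = 0.4044 Ω
V = IR = 301 × 0.4044 = 122 V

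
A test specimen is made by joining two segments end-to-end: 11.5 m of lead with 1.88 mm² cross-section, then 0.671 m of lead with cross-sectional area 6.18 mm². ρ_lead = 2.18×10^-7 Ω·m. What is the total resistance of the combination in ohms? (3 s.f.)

1.36 Ω

Segment 1: A = 1.88 mm² = 1.880e-06 m²
R₁ = ρL/A = (2.18×10^-7)(11.5)/(1.880e-06) = 1.334 Ω
Segment 2: A = 6.18 mm² = 6.180e-06 m²
R₂ = (2.18×10^-7)(0.671)/(6.180e-06) = 0.02367 Ω
R = R₁ + R₂ = 1.36 Ω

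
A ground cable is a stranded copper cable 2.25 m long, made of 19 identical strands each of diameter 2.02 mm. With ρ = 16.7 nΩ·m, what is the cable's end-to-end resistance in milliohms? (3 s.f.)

ρ = 16.7 nΩ·m = 1.67×10^-8 Ω·m
A_strand = π(1.0100e-03 m)² = 3.205e-06 m²
R_strand = ρL/A = (1.67×10^-8)(2.25)/(3.205e-06) = 0.01172 Ω
R_total = R_strand/N = 0.01172/19 = 0.617 mΩ

0.617 mΩ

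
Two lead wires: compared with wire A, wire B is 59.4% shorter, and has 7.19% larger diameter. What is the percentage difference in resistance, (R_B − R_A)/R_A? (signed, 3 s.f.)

R ∝ L/d², so R_B/R_A = (1 − 59.4/100) × (1 + 7.19/100)⁻²
= 0.406 × 0.8703 = 0.3534
(R_B − R_A)/R_A = 0.3534 − 1 = -64.7%

-64.7%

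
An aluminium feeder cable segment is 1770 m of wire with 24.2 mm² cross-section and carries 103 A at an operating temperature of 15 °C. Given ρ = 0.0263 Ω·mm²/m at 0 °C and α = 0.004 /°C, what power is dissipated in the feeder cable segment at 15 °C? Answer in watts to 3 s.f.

ρ = 0.0263 Ω·mm²/m = 2.63×10^-8 Ω·m
A = 24.2 mm² = 2.420e-05 m²
R₍0₎ = ρL/A = (2.63×10^-8)(1770)/(2.420e-05) = 1.924 Ω
R₍15₎ = R₍0₎(1 + αΔT) = 1.924 × (1 + 0.004×15) = 2.039 Ω
P = I²R = (103)² × 2.039 = 21600 W

21600 W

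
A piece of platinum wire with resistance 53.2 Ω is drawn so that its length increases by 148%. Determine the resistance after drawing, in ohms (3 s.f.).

327 Ω

k = 1 + 148/100 = 2.48; volume constant ⇒ A' = A/k, so R' = k²R.
R' = 6.15 × 53.2 = 327 Ω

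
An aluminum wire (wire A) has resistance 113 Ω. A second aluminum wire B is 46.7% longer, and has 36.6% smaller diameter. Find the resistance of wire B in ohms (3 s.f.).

R ∝ L/d², so R_B/R_A = (1 + 46.7/100) × (1 − 36.6/100)⁻²
= 1.467 × 2.488 = 3.65
R_B = 3.65 × 113 = 412 Ω

412 Ω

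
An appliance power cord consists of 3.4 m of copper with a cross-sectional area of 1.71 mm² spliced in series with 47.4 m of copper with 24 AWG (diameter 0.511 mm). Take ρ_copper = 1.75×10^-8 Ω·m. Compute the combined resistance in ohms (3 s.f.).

4.08 Ω

Segment 1: A = 1.71 mm² = 1.710e-06 m²
R₁ = ρL/A = (1.75×10^-8)(3.4)/(1.710e-06) = 0.0348 Ω
Segment 2: A = π(0.511/2 mm)² = π(2.5550e-04 m)² = 2.051e-07 m²
R₂ = (1.75×10^-8)(47.4)/(2.051e-07) = 4.045 Ω
R = R₁ + R₂ = 4.08 Ω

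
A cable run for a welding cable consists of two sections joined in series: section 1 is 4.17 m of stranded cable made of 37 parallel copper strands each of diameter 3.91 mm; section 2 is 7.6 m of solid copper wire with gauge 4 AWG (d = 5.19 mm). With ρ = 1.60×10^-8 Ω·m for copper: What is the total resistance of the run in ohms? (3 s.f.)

0.00590 Ω

Section 1: A_strand = π(1.9550e-03)² = 1.201e-05 m²; R₁ = ρL/(N·A_s) = (1.60×10^-8)(4.17)/(37×1.201e-05) = 1.502×10^-4 Ω
Section 2: A = π(5.19/2 mm)² = π(2.5950e-03 m)² = 2.116e-05 m²
R₂ = (1.60×10^-8)(7.6)/(2.116e-05) = 0.005748 Ω
R = R₁ + R₂ = 0.00590 Ω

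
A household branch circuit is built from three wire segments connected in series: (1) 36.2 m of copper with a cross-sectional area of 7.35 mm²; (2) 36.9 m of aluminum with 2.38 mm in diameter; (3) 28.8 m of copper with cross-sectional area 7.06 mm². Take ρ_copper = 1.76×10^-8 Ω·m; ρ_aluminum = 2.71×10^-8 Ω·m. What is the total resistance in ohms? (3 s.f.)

0.383 Ω

Seg 1: A = 7.35 mm² = 7.350e-06 m²
R_1 = (1.76×10^-8)(36.2)/(7.350e-06) = 0.08668 Ω
Seg 2: A = π(d/2)² = π(1.1900e-03 m)² = 4.449e-06 m²
R_2 = (2.71×10^-8)(36.9)/(4.449e-06) = 0.2248 Ω
Seg 3: A = 7.06 mm² = 7.060e-06 m²
R_3 = (1.76×10^-8)(28.8)/(7.060e-06) = 0.0718 Ω
R_total = R_1 + R_2 + R_3 = 0.383 Ω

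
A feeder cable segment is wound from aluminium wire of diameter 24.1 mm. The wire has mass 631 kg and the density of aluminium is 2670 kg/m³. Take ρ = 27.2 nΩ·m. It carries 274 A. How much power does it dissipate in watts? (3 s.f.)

ρ = 27.2 nΩ·m = 2.72×10^-8 Ω·m
A = π(d/2)² = π(1.2050e-02 m)² = 4.5617e-04 m²
L = m/(density·A) = 631/(2670×4.5617e-04) = 518.1 m
R = ρL/A = (2.72×10^-8)(518.1)/(4.5617e-04) = 0.03089 Ω
P = I²R = (274)² × 0.03089 = 2320 W

2320 W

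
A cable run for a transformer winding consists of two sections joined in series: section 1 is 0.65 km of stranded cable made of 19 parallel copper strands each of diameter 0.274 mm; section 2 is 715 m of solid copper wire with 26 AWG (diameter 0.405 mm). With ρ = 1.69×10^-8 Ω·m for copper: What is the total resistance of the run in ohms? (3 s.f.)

Section 1: A_strand = π(1.3700e-04)² = 5.896e-08 m²; R₁ = ρL/(N·A_s) = (1.69×10^-8)(650)/(19×5.896e-08) = 9.805 Ω
Section 2: A = π(0.405/2 mm)² = π(2.0250e-04 m)² = 1.288e-07 m²
R₂ = (1.69×10^-8)(715)/(1.288e-07) = 93.8 Ω
R = R₁ + R₂ = 104 Ω

104 Ω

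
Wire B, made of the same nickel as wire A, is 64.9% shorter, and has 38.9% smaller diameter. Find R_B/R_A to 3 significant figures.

R ∝ L/d², so R_B/R_A = (1 − 64.9/100) × (1 − 38.9/100)⁻²
= 0.351 × 2.679 = 0.940

0.940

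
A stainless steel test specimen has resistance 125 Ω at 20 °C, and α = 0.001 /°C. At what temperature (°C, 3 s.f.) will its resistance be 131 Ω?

68.0 °C

R = R₀(1 + α(T − T₀)) ⇒ T = T₀ + (R/R₀ − 1)/α
T = 20 + (131/125 − 1)/0.001 = 20 + (0.048)/0.001 = 68.0 °C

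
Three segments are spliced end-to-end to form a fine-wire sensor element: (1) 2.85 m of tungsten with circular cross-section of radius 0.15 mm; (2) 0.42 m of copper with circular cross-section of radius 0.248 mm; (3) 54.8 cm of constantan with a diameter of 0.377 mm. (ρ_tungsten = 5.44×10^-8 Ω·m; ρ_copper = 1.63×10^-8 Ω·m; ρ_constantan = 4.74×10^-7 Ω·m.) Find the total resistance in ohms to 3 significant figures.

4.56 Ω

Seg 1: A = πr² = π(1.5000e-04 m)² = 7.069e-08 m²
R_1 = (5.44×10^-8)(2.85)/(7.069e-08) = 2.193 Ω
Seg 2: A = πr² = π(2.4800e-04 m)² = 1.932e-07 m²
R_2 = (1.63×10^-8)(0.42)/(1.932e-07) = 0.03543 Ω
Seg 3: A = π(d/2)² = π(1.8850e-04 m)² = 1.116e-07 m²
R_3 = (4.74×10^-7)(0.548)/(1.116e-07) = 2.327 Ω
R_total = R_1 + R_2 + R_3 = 4.56 Ω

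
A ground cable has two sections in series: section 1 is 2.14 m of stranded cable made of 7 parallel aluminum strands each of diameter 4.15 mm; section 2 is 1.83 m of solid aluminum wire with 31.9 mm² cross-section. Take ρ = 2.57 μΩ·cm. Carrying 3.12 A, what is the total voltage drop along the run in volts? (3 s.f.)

ρ = 2.57 μΩ·cm = 2.57×10^-8 Ω·m
Section 1: A_strand = π(2.0750e-03)² = 1.353e-05 m²; R₁ = ρL/(N·A_s) = (2.57×10^-8)(2.14)/(7×1.353e-05) = 5.808×10^-4 Ω
Section 2: A = 31.9 mm² = 3.190e-05 m²
R₂ = (2.57×10^-8)(1.83)/(3.190e-05) = 0.001474 Ω
R = R₁ + R₂ = 0.002055 Ω
V = IR = 3.12 × 0.002055 = 0.00641 V

0.00641 V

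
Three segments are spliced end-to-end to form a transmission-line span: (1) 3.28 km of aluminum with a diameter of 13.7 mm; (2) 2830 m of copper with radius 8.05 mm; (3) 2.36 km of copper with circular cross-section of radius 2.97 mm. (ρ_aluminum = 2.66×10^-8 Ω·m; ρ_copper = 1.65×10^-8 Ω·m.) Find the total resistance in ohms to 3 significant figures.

Seg 1: A = π(d/2)² = π(6.8500e-03 m)² = 1.474e-04 m²
R_1 = (2.66×10^-8)(3280)/(1.474e-04) = 0.5919 Ω
Seg 2: A = πr² = π(8.0500e-03 m)² = 2.036e-04 m²
R_2 = (1.65×10^-8)(2830)/(2.036e-04) = 0.2294 Ω
Seg 3: A = πr² = π(2.9700e-03 m)² = 2.771e-05 m²
R_3 = (1.65×10^-8)(2360)/(2.771e-05) = 1.405 Ω
R_total = R_1 + R_2 + R_3 = 2.23 Ω

2.23 Ω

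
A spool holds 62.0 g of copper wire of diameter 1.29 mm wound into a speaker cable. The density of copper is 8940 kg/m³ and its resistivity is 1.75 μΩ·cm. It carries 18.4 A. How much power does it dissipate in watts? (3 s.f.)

24.1 W

ρ = 1.75 μΩ·cm = 1.75×10^-8 Ω·m
A = π(d/2)² = π(6.4500e-04 m)² = 1.3070e-06 m²
L = m/(density·A) = 0.062/(8940×1.3070e-06) = 5.306 m
R = ρL/A = (1.75×10^-8)(5.306)/(1.3070e-06) = 0.07105 Ω
P = I²R = (18.4)² × 0.07105 = 24.1 W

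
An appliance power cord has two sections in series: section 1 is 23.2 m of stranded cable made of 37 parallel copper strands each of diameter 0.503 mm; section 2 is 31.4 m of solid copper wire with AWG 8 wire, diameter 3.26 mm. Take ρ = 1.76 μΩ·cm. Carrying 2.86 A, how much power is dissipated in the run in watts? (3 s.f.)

0.996 W

ρ = 1.76 μΩ·cm = 1.76×10^-8 Ω·m
Section 1: A_strand = π(2.5150e-04)² = 1.987e-07 m²; R₁ = ρL/(N·A_s) = (1.76×10^-8)(23.2)/(37×1.987e-07) = 0.05554 Ω
Section 2: A = π(3.26/2 mm)² = π(1.6300e-03 m)² = 8.347e-06 m²
R₂ = (1.76×10^-8)(31.4)/(8.347e-06) = 0.06621 Ω
R = R₁ + R₂ = 0.1217 Ω
P = I²R = (2.86)² × 0.1217 = 0.996 W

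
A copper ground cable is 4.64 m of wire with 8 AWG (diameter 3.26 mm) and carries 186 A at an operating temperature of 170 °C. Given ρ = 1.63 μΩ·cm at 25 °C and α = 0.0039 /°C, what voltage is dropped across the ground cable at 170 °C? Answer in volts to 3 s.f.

ρ = 1.63 μΩ·cm = 1.63×10^-8 Ω·m
A = π(3.26/2 mm)² = π(1.6300e-03 m)² = 8.347e-06 m²
R₍25₎ = ρL/A = (1.63×10^-8)(4.64)/(8.347e-06) = 0.009061 Ω
R₍170₎ = R₍25₎(1 + αΔT) = 0.009061 × (1 + 0.0039×145) = 0.01419 Ω
V = IR = 186 × 0.01419 = 2.64 V

2.64 V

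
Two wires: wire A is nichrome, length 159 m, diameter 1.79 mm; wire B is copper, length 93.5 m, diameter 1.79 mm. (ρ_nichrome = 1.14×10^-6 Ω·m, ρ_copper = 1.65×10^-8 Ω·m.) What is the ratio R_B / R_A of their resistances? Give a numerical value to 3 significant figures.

R ∝ ρL/d², so R_B/R_A = (ρ_B/ρ_A) × (L_B/L_A)
= (1.65×10^-8/1.14×10^-6) × (93.5/159) = 0.00851

0.00851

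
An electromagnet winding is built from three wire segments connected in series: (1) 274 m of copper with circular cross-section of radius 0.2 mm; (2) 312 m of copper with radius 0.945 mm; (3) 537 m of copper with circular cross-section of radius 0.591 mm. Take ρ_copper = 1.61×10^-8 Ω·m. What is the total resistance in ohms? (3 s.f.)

44.8 Ω

Seg 1: A = πr² = π(2.0000e-04 m)² = 1.257e-07 m²
R_1 = (1.61×10^-8)(274)/(1.257e-07) = 35.1 Ω
Seg 2: A = πr² = π(9.4500e-04 m)² = 2.806e-06 m²
R_2 = (1.61×10^-8)(312)/(2.806e-06) = 1.79 Ω
Seg 3: A = πr² = π(5.9100e-04 m)² = 1.097e-06 m²
R_3 = (1.61×10^-8)(537)/(1.097e-06) = 7.879 Ω
R_total = R_1 + R_2 + R_3 = 44.8 Ω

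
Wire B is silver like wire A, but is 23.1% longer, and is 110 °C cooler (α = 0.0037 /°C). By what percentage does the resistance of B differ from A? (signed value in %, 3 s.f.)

-27.0%

R ∝ ρL/d² with ρ ∝ (1+αΔT), so R_B/R_A = (1 + 23.1/100) × (1 − 0.0037×110)
= 1.231 × 0.593 = 0.73
(R_B − R_A)/R_A = 0.73 − 1 = -27.0%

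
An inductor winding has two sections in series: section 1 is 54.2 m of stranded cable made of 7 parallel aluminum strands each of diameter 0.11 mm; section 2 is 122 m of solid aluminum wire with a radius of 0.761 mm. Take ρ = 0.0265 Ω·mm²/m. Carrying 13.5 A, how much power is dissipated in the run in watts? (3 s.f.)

ρ = 0.0265 Ω·mm²/m = 2.65×10^-8 Ω·m
Section 1: A_strand = π(5.5000e-05)² = 9.503e-09 m²; R₁ = ρL/(N·A_s) = (2.65×10^-8)(54.2)/(7×9.503e-09) = 21.59 Ω
Section 2: A = πr² = π(7.6100e-04 m)² = 1.819e-06 m²
R₂ = (2.65×10^-8)(122)/(1.819e-06) = 1.777 Ω
R = R₁ + R₂ = 23.37 Ω
P = I²R = (13.5)² × 23.37 = 4260 W

4260 W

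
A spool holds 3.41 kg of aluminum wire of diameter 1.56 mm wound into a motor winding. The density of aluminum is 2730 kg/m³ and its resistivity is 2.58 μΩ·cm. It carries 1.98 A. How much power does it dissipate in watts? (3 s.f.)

ρ = 2.58 μΩ·cm = 2.58×10^-8 Ω·m
A = π(d/2)² = π(7.8000e-04 m)² = 1.9113e-06 m²
L = m/(density·A) = 3.41/(2730×1.9113e-06) = 653.5 m
R = ρL/A = (2.58×10^-8)(653.5)/(1.9113e-06) = 8.821 Ω
P = I²R = (1.98)² × 8.821 = 34.6 W

34.6 W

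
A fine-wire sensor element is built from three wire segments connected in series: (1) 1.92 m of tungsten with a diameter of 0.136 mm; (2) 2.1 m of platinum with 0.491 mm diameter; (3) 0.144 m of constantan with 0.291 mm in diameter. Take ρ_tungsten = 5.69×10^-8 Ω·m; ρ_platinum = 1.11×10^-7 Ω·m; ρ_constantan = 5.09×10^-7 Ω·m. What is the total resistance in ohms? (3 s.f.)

Seg 1: A = π(d/2)² = π(6.8000e-05 m)² = 1.453e-08 m²
R_1 = (5.69×10^-8)(1.92)/(1.453e-08) = 7.52 Ω
Seg 2: A = π(d/2)² = π(2.4550e-04 m)² = 1.893e-07 m²
R_2 = (1.11×10^-7)(2.1)/(1.893e-07) = 1.231 Ω
Seg 3: A = π(d/2)² = π(1.4550e-04 m)² = 6.651e-08 m²
R_3 = (5.09×10^-7)(0.144)/(6.651e-08) = 1.102 Ω
R_total = R_1 + R_2 + R_3 = 9.85 Ω

9.85 Ω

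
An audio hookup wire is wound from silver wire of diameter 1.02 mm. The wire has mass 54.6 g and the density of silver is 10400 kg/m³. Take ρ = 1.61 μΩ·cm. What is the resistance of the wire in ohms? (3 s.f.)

ρ = 1.61 μΩ·cm = 1.61×10^-8 Ω·m
A = π(d/2)² = π(5.1000e-04 m)² = 8.1713e-07 m²
L = m/(density·A) = 0.0546/(10400×8.1713e-07) = 6.425 m
R = ρL/A = (1.61×10^-8)(6.425)/(8.1713e-07) = 0.127 Ω

0.127 Ω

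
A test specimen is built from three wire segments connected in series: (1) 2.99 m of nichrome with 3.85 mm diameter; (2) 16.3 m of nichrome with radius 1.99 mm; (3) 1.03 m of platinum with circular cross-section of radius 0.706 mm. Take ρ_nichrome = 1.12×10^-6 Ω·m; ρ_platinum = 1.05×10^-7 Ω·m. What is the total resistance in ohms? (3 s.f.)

1.82 Ω

Seg 1: A = π(d/2)² = π(1.9250e-03 m)² = 1.164e-05 m²
R_1 = (1.12×10^-6)(2.99)/(1.164e-05) = 0.2877 Ω
Seg 2: A = πr² = π(1.9900e-03 m)² = 1.244e-05 m²
R_2 = (1.12×10^-6)(16.3)/(1.244e-05) = 1.467 Ω
Seg 3: A = πr² = π(7.0600e-04 m)² = 1.566e-06 m²
R_3 = (1.05×10^-7)(1.03)/(1.566e-06) = 0.06907 Ω
R_total = R_1 + R_2 + R_3 = 1.82 Ω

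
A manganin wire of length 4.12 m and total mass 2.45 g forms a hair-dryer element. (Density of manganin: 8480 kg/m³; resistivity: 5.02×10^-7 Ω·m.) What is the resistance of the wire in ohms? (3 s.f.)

A = m/(density·L) = 0.00245/(8480×4.12) = 7.0125e-08 m²
R = ρL/A = (5.02×10^-7)(4.12)/(7.0125e-08) = 29.5 Ω

29.5 Ω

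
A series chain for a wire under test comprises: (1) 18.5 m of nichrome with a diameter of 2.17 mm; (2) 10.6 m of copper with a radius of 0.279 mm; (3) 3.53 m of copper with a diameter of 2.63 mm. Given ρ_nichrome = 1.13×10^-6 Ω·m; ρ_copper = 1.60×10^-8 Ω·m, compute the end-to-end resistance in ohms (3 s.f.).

Seg 1: A = π(d/2)² = π(1.0850e-03 m)² = 3.698e-06 m²
R_1 = (1.13×10^-6)(18.5)/(3.698e-06) = 5.653 Ω
Seg 2: A = πr² = π(2.7900e-04 m)² = 2.445e-07 m²
R_2 = (1.60×10^-8)(10.6)/(2.445e-07) = 0.6935 Ω
Seg 3: A = π(d/2)² = π(1.3150e-03 m)² = 5.433e-06 m²
R_3 = (1.60×10^-8)(3.53)/(5.433e-06) = 0.0104 Ω
R_total = R_1 + R_2 + R_3 = 6.36 Ω

6.36 Ω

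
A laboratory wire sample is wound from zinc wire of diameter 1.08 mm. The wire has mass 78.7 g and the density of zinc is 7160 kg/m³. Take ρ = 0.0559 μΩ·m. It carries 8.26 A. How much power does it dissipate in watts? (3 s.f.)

50.0 W

ρ = 0.0559 μΩ·m = 5.59×10^-8 Ω·m
A = π(d/2)² = π(5.4000e-04 m)² = 9.1609e-07 m²
L = m/(density·A) = 0.0787/(7160×9.1609e-07) = 12 m
R = ρL/A = (5.59×10^-8)(12)/(9.1609e-07) = 0.7321 Ω
P = I²R = (8.26)² × 0.7321 = 50.0 W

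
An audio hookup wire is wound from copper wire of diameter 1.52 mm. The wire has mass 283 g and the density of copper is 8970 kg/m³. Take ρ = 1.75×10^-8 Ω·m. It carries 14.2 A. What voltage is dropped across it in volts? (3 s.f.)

A = π(d/2)² = π(7.6000e-04 m)² = 1.8146e-06 m²
L = m/(density·A) = 0.283/(8970×1.8146e-06) = 17.39 m
R = ρL/A = (1.75×10^-8)(17.39)/(1.8146e-06) = 0.1677 Ω
V = IR = 14.2 × 0.1677 = 2.38 V

2.38 V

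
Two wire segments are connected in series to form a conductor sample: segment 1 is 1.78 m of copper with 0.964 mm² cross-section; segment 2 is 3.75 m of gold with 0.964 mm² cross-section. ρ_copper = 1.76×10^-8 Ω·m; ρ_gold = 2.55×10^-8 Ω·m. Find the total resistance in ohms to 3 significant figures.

Segment 1: A = 0.964 mm² = 9.640e-07 m²
R₁ = ρL/A = (1.76×10^-8)(1.78)/(9.640e-07) = 0.0325 Ω
R₂ = (2.55×10^-8)(3.75)/(9.640e-07) = 0.0992 Ω
R = R₁ + R₂ = 0.132 Ω

0.132 Ω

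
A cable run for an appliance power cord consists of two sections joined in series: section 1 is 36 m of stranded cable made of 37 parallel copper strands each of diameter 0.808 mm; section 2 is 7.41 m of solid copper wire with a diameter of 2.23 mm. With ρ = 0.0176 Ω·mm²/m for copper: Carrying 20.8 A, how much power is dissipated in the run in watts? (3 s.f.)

28.9 W

ρ = 0.0176 Ω·mm²/m = 1.76×10^-8 Ω·m
Section 1: A_strand = π(4.0400e-04)² = 5.128e-07 m²; R₁ = ρL/(N·A_s) = (1.76×10^-8)(36)/(37×5.128e-07) = 0.0334 Ω
Section 2: A = π(d/2)² = π(1.1150e-03 m)² = 3.906e-06 m²
R₂ = (1.76×10^-8)(7.41)/(3.906e-06) = 0.03339 Ω
R = R₁ + R₂ = 0.06679 Ω
P = I²R = (20.8)² × 0.06679 = 28.9 W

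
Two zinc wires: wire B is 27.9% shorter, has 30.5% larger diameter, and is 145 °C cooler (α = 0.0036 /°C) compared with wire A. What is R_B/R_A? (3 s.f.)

0.202

R ∝ ρL/d² with ρ ∝ (1+αΔT), so R_B/R_A = (1 − 27.9/100) × (1 + 30.5/100)⁻² × (1 − 0.0036×145)
= 0.721 × 0.5872 × 0.478 = 0.202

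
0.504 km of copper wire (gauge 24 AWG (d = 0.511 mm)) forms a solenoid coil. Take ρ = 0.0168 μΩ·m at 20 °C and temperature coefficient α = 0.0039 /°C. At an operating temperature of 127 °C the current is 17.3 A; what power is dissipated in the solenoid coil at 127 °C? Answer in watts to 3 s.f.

17500 W

ρ = 0.0168 μΩ·m = 1.68×10^-8 Ω·m
A = π(0.511/2 mm)² = π(2.5550e-04 m)² = 2.051e-07 m²
R₍20₎ = ρL/A = (1.68×10^-8)(504)/(2.051e-07) = 41.29 Ω
R₍127₎ = R₍20₎(1 + αΔT) = 41.29 × (1 + 0.0039×107) = 58.52 Ω
P = I²R = (17.3)² × 58.52 = 17500 W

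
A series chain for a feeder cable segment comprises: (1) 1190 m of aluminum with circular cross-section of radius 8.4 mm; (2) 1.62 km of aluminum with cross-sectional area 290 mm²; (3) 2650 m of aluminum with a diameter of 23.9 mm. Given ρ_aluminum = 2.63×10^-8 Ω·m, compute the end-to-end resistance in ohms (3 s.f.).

0.443 Ω

Seg 1: A = πr² = π(8.4000e-03 m)² = 2.217e-04 m²
R_1 = (2.63×10^-8)(1190)/(2.217e-04) = 0.1412 Ω
Seg 2: A = 290 mm² = 2.900e-04 m²
R_2 = (2.63×10^-8)(1620)/(2.900e-04) = 0.1469 Ω
Seg 3: A = π(d/2)² = π(1.1950e-02 m)² = 4.486e-04 m²
R_3 = (2.63×10^-8)(2650)/(4.486e-04) = 0.1554 Ω
R_total = R_1 + R_2 + R_3 = 0.443 Ω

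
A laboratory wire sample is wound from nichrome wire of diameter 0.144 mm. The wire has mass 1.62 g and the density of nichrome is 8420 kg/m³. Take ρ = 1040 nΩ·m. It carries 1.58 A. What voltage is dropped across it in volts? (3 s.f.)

ρ = 1040 nΩ·m = 1.04×10^-6 Ω·m
A = π(d/2)² = π(7.2000e-05 m)² = 1.6286e-08 m²
L = m/(density·A) = 0.00162/(8420×1.6286e-08) = 11.81 m
R = ρL/A = (1.04×10^-6)(11.81)/(1.6286e-08) = 754.4 Ω
V = IR = 1.58 × 754.4 = 1190 V

1190 V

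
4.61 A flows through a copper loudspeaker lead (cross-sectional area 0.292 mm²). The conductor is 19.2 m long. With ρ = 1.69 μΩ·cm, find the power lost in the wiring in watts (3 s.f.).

23.6 W

ρ = 1.69 μΩ·cm = 1.69×10^-8 Ω·m
A = 0.292 mm² = 2.920e-07 m²
R = ρL/A = (1.69×10^-8)(19.2)/(2.920e-07) = 1.111 Ω
P = I²R = (4.61)² × 1.111 = 23.6 W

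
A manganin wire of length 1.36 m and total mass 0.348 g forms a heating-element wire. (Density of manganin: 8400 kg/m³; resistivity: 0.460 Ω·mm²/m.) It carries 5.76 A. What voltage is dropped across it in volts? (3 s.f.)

ρ = 0.460 Ω·mm²/m = 4.60×10^-7 Ω·m
A = m/(density·L) = 3.480×10^-4/(8400×1.36) = 3.0462e-08 m²
R = ρL/A = (4.60×10^-7)(1.36)/(3.0462e-08) = 20.54 Ω
V = IR = 5.76 × 20.54 = 118 V

118 V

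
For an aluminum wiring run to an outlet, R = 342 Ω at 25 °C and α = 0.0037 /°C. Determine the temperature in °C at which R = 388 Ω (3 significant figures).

R = R₀(1 + α(T − T₀)) ⇒ T = T₀ + (R/R₀ − 1)/α
T = 25 + (388/342 − 1)/0.0037 = 25 + (0.1345)/0.0037 = 61.4 °C

61.4 °C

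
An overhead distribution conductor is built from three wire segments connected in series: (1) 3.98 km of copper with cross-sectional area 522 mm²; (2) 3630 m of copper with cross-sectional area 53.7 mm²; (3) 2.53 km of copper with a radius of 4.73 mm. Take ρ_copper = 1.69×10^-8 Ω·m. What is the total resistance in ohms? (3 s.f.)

1.88 Ω

Seg 1: A = 522 mm² = 5.220e-04 m²
R_1 = (1.69×10^-8)(3980)/(5.220e-04) = 0.1289 Ω
Seg 2: A = 53.7 mm² = 5.370e-05 m²
R_2 = (1.69×10^-8)(3630)/(5.370e-05) = 1.142 Ω
Seg 3: A = πr² = π(4.7300e-03 m)² = 7.029e-05 m²
R_3 = (1.69×10^-8)(2530)/(7.029e-05) = 0.6083 Ω
R_total = R_1 + R_2 + R_3 = 1.88 Ω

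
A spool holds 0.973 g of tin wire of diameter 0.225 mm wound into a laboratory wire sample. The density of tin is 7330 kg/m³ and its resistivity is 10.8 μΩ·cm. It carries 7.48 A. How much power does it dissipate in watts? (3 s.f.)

507 W

ρ = 10.8 μΩ·cm = 1.08×10^-7 Ω·m
A = π(d/2)² = π(1.1250e-04 m)² = 3.9761e-08 m²
L = m/(density·A) = 9.730×10^-4/(7330×3.9761e-08) = 3.339 m
R = ρL/A = (1.08×10^-7)(3.339)/(3.9761e-08) = 9.068 Ω
P = I²R = (7.48)² × 9.068 = 507 W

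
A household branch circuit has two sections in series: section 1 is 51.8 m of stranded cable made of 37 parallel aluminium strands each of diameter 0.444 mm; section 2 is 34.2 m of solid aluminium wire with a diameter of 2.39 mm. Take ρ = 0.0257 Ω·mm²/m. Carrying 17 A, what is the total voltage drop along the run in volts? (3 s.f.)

7.28 V

ρ = 0.0257 Ω·mm²/m = 2.57×10^-8 Ω·m
Section 1: A_strand = π(2.2200e-04)² = 1.548e-07 m²; R₁ = ρL/(N·A_s) = (2.57×10^-8)(51.8)/(37×1.548e-07) = 0.2324 Ω
Section 2: A = π(d/2)² = π(1.1950e-03 m)² = 4.486e-06 m²
R₂ = (2.57×10^-8)(34.2)/(4.486e-06) = 0.1959 Ω
R = R₁ + R₂ = 0.4283 Ω
V = IR = 17 × 0.4283 = 7.28 V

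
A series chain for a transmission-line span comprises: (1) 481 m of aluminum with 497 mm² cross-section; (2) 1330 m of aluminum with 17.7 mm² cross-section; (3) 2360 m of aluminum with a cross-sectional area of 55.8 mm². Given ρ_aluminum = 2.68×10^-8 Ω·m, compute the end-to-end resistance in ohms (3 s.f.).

3.17 Ω

Seg 1: A = 497 mm² = 4.970e-04 m²
R_1 = (2.68×10^-8)(481)/(4.970e-04) = 0.02594 Ω
Seg 2: A = 17.7 mm² = 1.770e-05 m²
R_2 = (2.68×10^-8)(1330)/(1.770e-05) = 2.014 Ω
Seg 3: A = 55.8 mm² = 5.580e-05 m²
R_3 = (2.68×10^-8)(2360)/(5.580e-05) = 1.133 Ω
R_total = R_1 + R_2 + R_3 = 3.17 Ω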